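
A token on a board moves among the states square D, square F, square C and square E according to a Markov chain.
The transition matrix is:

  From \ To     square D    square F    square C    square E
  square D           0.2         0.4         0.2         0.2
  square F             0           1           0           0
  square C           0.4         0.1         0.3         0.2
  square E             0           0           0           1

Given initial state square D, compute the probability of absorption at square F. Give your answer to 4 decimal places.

0.6250

Let h(s) be the probability of absorption at square F starting from transient state s. Then h(square F) = 1 and h(square E) = 0. By first-step analysis:
h(square D) = 0.2·h(square D) + 0.4·1 + 0.2·h(square C) + 0.2·0
h(square C) = 0.4·h(square D) + 0.1·1 + 0.3·h(square C) + 0.2·0
Solving: h(square D) = 0.6250, h(square C) = 0.5000.
Starting from square D, the probability is 0.6250.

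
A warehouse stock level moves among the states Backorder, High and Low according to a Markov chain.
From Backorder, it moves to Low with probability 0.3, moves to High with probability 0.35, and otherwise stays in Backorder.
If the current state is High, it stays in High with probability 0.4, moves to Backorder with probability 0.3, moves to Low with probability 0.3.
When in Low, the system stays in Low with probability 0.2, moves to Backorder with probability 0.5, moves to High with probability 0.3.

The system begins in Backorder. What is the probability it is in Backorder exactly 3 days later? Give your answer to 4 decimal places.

0.3729

Propagate the distribution vector 3 days from Backorder.
After 0 days: (1.0000, 0.0000, 0.0000)
After 1 day: (0.3500, 0.3500, 0.3000)
After 2 days: (0.3775, 0.3525, 0.2700)
After 3 days: (0.3729, 0.3541, 0.2730)
P(in Backorder after 3 days) = 0.3729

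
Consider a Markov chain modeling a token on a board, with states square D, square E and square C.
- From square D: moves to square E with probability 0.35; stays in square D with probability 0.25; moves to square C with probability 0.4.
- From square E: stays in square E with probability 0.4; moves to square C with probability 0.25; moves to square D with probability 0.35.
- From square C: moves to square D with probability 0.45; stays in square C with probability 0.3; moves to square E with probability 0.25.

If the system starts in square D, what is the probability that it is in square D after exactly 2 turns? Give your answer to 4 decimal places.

0.3650

Sum over the intermediate state after 1 turn:
P = P(square D→square D)·P(square D→square D) + P(square D→square E)·P(square E→square D) + P(square D→square C)·P(square C→square D)
  = 0.25×0.25 + 0.35×0.35 + 0.4×0.45
  = 0.0625 + 0.1225 + 0.1800 = 0.3650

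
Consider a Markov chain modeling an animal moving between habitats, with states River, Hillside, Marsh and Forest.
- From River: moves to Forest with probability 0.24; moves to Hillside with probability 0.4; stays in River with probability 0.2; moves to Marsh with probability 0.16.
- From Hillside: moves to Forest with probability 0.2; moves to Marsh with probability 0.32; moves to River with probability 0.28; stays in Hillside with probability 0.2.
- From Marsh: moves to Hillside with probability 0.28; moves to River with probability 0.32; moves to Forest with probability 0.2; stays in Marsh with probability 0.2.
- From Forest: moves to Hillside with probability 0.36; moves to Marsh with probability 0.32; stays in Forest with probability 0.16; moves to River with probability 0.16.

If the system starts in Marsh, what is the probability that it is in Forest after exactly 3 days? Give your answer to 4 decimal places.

0.2013

Propagate the distribution vector 3 days from Marsh.
After 0 days: (0.0000, 0.0000, 1.0000, 0.0000)
After 1 day: (0.3200, 0.2800, 0.2000, 0.2000)
After 2 days: (0.2384, 0.3120, 0.2448, 0.2048)
After 3 days: (0.2461, 0.3000, 0.2525, 0.2013)
P(in Forest after 3 days) = 0.2013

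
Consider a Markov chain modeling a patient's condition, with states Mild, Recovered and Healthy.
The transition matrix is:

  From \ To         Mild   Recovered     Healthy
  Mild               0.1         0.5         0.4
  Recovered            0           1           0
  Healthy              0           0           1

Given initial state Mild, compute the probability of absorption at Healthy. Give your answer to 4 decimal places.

0.4444

Let h(s) be the probability of absorption at Healthy starting from transient state s. Then h(Healthy) = 1 and h(Recovered) = 0. By first-step analysis:
h(Mild) = 0.1·h(Mild) + 0.5·0 + 0.4·1
Solving: h(Mild) = 0.4444.
Starting from Mild, the probability is 0.4444.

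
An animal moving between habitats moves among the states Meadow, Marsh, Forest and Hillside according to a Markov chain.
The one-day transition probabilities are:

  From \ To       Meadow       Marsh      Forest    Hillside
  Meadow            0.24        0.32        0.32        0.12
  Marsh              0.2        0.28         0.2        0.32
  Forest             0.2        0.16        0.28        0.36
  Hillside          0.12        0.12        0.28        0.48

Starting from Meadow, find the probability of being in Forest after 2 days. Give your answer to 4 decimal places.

0.2640

Propagate the distribution vector 2 days from Meadow.
After 0 days: (1.0000, 0.0000, 0.0000, 0.0000)
After 1 day: (0.2400, 0.3200, 0.3200, 0.1200)
After 2 days: (0.2000, 0.2320, 0.2640, 0.3040)
P(in Forest after 2 days) = 0.2640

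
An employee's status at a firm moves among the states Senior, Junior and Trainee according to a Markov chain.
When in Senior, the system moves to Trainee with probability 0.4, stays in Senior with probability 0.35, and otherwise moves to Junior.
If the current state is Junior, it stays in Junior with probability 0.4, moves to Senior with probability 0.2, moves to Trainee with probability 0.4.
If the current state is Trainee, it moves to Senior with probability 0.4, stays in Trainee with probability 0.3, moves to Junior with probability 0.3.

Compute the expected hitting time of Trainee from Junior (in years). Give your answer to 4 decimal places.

Let t(s) be the expected number of years to first reach Trainee from state s, with t(Trainee) = 0. Conditioning on the first year:
t(Senior) = 1 + 0.35·t(Senior) + 0.25·t(Junior)
t(Junior) = 1 + 0.2·t(Senior) + 0.4·t(Junior)
Solving: t(Senior) = 2.5000, t(Junior) = 2.5000.
Expected years from Junior to Trainee: 2.5000.

2.5000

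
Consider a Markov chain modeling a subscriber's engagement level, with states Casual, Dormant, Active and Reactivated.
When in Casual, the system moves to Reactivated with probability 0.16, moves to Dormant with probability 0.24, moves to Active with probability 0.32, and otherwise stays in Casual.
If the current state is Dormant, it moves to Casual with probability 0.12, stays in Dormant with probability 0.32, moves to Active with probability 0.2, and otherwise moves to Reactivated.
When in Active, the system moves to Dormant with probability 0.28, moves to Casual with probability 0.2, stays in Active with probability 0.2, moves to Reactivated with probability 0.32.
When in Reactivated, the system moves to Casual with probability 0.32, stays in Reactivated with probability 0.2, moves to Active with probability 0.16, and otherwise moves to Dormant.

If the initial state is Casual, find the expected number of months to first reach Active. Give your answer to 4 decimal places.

3.9947

Let t(s) be the expected number of months to first reach Active from state s, with t(Active) = 0. Conditioning on the first month:
t(Casual) = 1 + 0.28·t(Casual) + 0.24·t(Dormant) + 0.16·t(Reactivated)
t(Dormant) = 1 + 0.12·t(Casual) + 0.32·t(Dormant) + 0.36·t(Reactivated)
t(Reactivated) = 1 + 0.32·t(Casual) + 0.32·t(Dormant) + 0.2·t(Reactivated)
Solving: t(Casual) = 3.9947, t(Dormant) = 4.6728, t(Reactivated) = 4.7170.
Expected months from Casual to Active: 3.9947.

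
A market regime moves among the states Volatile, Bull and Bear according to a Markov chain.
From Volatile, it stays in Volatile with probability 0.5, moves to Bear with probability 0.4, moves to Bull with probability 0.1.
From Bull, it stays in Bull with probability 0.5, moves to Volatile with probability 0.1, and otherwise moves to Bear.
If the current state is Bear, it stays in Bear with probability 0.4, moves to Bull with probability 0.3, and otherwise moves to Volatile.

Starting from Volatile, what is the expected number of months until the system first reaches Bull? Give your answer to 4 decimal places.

5.5556

Let t(s) be the expected number of months to first reach Bull from state s, with t(Bull) = 0. Conditioning on the first month:
t(Volatile) = 1 + 0.5·t(Volatile) + 0.4·t(Bear)
t(Bear) = 1 + 0.3·t(Volatile) + 0.4·t(Bear)
Solving: t(Volatile) = 5.5556, t(Bear) = 4.4444.
Expected months from Volatile to Bull: 5.5556.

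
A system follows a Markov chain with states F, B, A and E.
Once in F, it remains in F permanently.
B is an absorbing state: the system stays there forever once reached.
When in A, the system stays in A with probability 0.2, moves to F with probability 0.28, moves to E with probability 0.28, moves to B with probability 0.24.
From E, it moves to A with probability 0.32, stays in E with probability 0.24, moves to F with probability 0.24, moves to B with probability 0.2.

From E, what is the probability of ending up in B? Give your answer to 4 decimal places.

0.4568

Let h(s) be the probability of absorption at B starting from transient state s. Then h(B) = 1 and h(F) = 0. By first-step analysis:
h(A) = 0.28·0 + 0.24·1 + 0.2·h(A) + 0.28·h(E)
h(E) = 0.24·0 + 0.2·1 + 0.32·h(A) + 0.24·h(E)
Solving: h(A) = 0.4599, h(E) = 0.4568.
Starting from E, the probability is 0.4568.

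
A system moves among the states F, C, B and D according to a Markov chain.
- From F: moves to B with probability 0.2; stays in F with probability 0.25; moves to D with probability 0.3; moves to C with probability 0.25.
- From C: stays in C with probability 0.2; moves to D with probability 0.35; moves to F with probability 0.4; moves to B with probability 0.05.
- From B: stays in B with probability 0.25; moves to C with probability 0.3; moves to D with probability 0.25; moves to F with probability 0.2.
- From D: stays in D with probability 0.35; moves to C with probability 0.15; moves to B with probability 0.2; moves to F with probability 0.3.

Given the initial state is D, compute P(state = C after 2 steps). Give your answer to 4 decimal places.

0.2175

Propagate the distribution vector 2 steps from D.
After 0 steps: (0.0000, 0.0000, 0.0000, 1.0000)
After 1 step: (0.3000, 0.1500, 0.2000, 0.3500)
After 2 steps: (0.2800, 0.2175, 0.1875, 0.3150)
P(in C after 2 steps) = 0.2175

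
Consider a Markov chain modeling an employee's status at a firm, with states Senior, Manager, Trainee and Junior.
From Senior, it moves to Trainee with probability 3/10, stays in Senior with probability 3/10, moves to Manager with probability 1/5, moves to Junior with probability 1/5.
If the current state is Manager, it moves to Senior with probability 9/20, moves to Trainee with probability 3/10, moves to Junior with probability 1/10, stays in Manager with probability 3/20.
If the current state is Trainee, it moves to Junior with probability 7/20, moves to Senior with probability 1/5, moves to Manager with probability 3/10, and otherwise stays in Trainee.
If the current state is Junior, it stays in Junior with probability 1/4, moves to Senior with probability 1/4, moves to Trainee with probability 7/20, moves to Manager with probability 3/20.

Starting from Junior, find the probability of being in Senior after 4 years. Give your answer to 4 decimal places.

0.2916

Propagate the distribution vector 4 years from Junior.
After 0 years: (0.0000, 0.0000, 0.0000, 1.0000)
After 1 year: (0.2500, 0.1500, 0.3500, 0.2500)
After 2 years: (0.2750, 0.2150, 0.2600, 0.2500)
After 3 years: (0.2938, 0.2028, 0.2735, 0.2300)
After 4 years: (0.2916, 0.2057, 0.2705, 0.2323)
P(in Senior after 4 years) = 0.2916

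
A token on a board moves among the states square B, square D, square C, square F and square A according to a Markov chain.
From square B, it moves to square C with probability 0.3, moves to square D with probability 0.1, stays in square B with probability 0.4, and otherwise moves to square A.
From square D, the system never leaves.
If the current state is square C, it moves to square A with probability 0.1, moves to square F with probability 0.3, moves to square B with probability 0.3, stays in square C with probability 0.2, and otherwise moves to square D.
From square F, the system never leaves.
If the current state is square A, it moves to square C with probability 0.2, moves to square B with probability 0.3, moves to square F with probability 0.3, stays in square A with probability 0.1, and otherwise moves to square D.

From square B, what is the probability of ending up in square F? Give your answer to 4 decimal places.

0.5556

Let h(s) be the probability of absorption at square F starting from transient state s. Then h(square F) = 1 and h(square D) = 0. By first-step analysis:
h(square B) = 0.4·h(square B) + 0.1·0 + 0.3·h(square C) + 0.2·h(square A)
h(square C) = 0.3·h(square B) + 0.1·0 + 0.2·h(square C) + 0.3·1 + 0.1·h(square A)
h(square A) = 0.3·h(square B) + 0.1·0 + 0.2·h(square C) + 0.3·1 + 0.1·h(square A)
Solving: h(square B) = 0.5556, h(square C) = 0.6667, h(square A) = 0.6667.
Starting from square B, the probability is 0.5556.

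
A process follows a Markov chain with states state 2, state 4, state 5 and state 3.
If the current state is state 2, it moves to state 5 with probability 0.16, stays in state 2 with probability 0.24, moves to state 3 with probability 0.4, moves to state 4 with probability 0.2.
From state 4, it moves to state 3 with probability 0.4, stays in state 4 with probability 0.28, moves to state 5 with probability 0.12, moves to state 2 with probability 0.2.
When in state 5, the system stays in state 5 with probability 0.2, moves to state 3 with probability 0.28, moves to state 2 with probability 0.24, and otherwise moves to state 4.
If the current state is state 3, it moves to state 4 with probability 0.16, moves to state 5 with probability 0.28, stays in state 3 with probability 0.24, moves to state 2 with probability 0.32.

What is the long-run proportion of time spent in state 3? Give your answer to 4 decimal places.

0.3243

Let the stationary distribution be π with π = πP and π_1 + π_2 + π_3 + π_4 = 1.
π_1 = 0.24·π_1 + 0.2·π_2 + 0.24·π_3 + 0.32·π_4
π_2 = 0.2·π_1 + 0.28·π_2 + 0.28·π_3 + 0.16·π_4
π_3 = 0.16·π_1 + 0.12·π_2 + 0.2·π_3 + 0.28·π_4
Solving with the normalization constraint gives π = (0.2571, 0.2205, 0.1980, 0.3243).
So the stationary probability of state 3 is 0.3243.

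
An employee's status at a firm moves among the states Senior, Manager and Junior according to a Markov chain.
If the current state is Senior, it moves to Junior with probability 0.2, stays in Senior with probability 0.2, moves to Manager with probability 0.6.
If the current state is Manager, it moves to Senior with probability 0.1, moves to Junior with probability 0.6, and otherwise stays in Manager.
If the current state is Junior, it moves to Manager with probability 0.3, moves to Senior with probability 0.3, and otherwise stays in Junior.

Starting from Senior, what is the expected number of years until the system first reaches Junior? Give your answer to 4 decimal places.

2.6000

Let t(s) be the expected number of years to first reach Junior from state s, with t(Junior) = 0. Conditioning on the first year:
t(Senior) = 1 + 0.2·t(Senior) + 0.6·t(Manager)
t(Manager) = 1 + 0.1·t(Senior) + 0.3·t(Manager)
Solving: t(Senior) = 2.6000, t(Manager) = 1.8000.
Expected years from Senior to Junior: 2.6000.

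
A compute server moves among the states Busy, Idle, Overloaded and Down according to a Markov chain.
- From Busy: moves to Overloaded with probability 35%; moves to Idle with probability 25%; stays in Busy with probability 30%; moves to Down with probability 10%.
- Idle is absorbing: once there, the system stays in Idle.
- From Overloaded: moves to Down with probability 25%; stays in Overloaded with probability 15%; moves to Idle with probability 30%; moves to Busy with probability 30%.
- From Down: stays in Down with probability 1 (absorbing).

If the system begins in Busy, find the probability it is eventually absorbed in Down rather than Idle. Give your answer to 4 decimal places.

0.3520

Let h(s) be the probability of absorption at Down starting from transient state s. Then h(Down) = 1 and h(Idle) = 0. By first-step analysis:
h(Busy) = 0.3·h(Busy) + 0.25·0 + 0.35·h(Overloaded) + 0.1·1
h(Overloaded) = 0.3·h(Busy) + 0.3·0 + 0.15·h(Overloaded) + 0.25·1
Solving: h(Busy) = 0.3520, h(Overloaded) = 0.4184.
Starting from Busy, the probability is 0.3520.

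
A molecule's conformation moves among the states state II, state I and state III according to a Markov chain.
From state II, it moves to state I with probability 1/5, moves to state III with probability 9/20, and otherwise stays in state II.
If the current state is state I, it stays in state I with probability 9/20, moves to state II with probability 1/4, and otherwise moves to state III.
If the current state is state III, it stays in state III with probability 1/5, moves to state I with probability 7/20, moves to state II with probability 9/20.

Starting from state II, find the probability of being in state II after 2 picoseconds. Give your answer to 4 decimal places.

Sum over the intermediate state after 1 picosecond:
P = P(state II→state II)·P(state II→state II) + P(state II→state I)·P(state I→state II) + P(state II→state III)·P(state III→state II)
  = 0.35×0.35 + 0.2×0.25 + 0.45×0.45
  = 0.1225 + 0.0500 + 0.2025 = 0.3750

0.3750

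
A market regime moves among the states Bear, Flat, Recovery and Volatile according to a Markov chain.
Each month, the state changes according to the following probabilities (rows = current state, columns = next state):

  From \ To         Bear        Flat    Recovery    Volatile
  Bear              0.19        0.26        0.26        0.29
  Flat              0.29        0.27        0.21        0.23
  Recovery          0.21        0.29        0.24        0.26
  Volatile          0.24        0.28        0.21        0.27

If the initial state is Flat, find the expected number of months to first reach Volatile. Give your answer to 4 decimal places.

3.9731

Let t(s) be the expected number of months to first reach Volatile from state s, with t(Volatile) = 0. Conditioning on the first month:
t(Bear) = 1 + 0.19·t(Bear) + 0.26·t(Flat) + 0.26·t(Recovery)
t(Flat) = 1 + 0.29·t(Bear) + 0.27·t(Flat) + 0.21·t(Recovery)
t(Recovery) = 1 + 0.21·t(Bear) + 0.29·t(Flat) + 0.24·t(Recovery)
Solving: t(Bear) = 3.7516, t(Flat) = 3.9731, t(Recovery) = 3.8685.
Expected months from Flat to Volatile: 3.9731.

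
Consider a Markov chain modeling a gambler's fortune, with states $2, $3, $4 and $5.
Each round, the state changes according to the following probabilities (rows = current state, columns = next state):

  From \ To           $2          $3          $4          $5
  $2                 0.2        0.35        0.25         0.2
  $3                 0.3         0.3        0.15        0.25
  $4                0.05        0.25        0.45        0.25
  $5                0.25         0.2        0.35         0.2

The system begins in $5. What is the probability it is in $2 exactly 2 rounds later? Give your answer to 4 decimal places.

0.1775

Propagate the distribution vector 2 rounds from $5.
After 0 rounds: (0.0000, 0.0000, 0.0000, 1.0000)
After 1 round: (0.2500, 0.2000, 0.3500, 0.2000)
After 2 rounds: (0.1775, 0.2750, 0.3200, 0.2275)
P(in $2 after 2 rounds) = 0.1775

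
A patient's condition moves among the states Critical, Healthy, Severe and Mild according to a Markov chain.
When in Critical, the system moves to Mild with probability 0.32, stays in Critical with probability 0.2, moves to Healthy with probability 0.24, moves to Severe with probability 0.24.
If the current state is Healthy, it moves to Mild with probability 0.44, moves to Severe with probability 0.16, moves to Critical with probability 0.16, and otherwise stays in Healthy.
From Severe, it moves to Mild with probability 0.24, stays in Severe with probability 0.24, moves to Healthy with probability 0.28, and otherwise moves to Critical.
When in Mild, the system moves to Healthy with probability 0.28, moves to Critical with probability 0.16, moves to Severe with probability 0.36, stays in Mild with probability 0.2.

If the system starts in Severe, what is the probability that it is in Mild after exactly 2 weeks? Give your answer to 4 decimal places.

Propagate the distribution vector 2 weeks from Severe.
After 0 weeks: (0.0000, 0.0000, 1.0000, 0.0000)
After 1 week: (0.2400, 0.2800, 0.2400, 0.2400)
After 2 weeks: (0.1888, 0.2592, 0.2464, 0.3056)
P(in Mild after 2 weeks) = 0.3056

0.3056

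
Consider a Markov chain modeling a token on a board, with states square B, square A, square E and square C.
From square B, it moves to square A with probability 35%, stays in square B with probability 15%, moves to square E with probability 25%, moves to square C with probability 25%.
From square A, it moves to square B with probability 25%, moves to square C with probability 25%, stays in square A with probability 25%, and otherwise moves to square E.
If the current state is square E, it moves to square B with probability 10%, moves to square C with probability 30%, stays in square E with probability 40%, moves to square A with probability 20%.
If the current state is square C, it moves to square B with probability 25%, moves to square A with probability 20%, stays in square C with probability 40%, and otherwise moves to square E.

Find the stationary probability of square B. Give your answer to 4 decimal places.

Let the stationary distribution be π with π = πP and π_1 + π_2 + π_3 + π_4 = 1.
π_1 = 0.15·π_1 + 0.25·π_2 + 0.1·π_3 + 0.25·π_4
π_2 = 0.35·π_1 + 0.25·π_2 + 0.2·π_3 + 0.2·π_4
π_3 = 0.25·π_1 + 0.25·π_2 + 0.4·π_3 + 0.15·π_4
Solving with the normalization constraint gives π = (0.1921, 0.2409, 0.2577, 0.3093).
So the stationary probability of square B is 0.1921.

0.1921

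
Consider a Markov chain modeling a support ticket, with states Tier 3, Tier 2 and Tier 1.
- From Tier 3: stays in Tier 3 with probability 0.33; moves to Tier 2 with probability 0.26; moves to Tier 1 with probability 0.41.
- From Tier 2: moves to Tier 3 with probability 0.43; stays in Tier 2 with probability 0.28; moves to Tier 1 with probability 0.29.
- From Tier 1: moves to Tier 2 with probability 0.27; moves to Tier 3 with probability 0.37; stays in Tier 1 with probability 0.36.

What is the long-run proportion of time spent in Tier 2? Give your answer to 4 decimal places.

Let the stationary distribution be π with π = πP and π_1 + π_2 + π_3 = 1.
π_1 = 0.33·π_1 + 0.43·π_2 + 0.37·π_3
π_2 = 0.26·π_1 + 0.28·π_2 + 0.27·π_3
Solving with the normalization constraint gives π = (0.3713, 0.2690, 0.3597).
So the stationary probability of Tier 2 is 0.2690.

0.2690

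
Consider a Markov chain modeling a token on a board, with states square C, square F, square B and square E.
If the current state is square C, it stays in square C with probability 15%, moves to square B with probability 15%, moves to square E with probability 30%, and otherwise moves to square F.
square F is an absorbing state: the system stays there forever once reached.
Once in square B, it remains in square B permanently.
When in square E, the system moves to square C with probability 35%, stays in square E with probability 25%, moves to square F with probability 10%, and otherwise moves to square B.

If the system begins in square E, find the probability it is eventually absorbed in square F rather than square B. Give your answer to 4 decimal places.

0.4225

Let h(s) be the probability of absorption at square F starting from transient state s. Then h(square F) = 1 and h(square B) = 0. By first-step analysis:
h(square C) = 0.15·h(square C) + 0.4·1 + 0.15·0 + 0.3·h(square E)
h(square E) = 0.35·h(square C) + 0.1·1 + 0.3·0 + 0.25·h(square E)
Solving: h(square C) = 0.6197, h(square E) = 0.4225.
Starting from square E, the probability is 0.4225.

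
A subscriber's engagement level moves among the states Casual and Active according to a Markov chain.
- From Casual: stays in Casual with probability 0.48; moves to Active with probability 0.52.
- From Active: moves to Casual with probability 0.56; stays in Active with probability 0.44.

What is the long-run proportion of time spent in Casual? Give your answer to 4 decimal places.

Let the stationary distribution be π with π = πP and π_1 + π_2 = 1.
π_1 = 0.48·π_1 + 0.56·π_2
Solving with the normalization constraint gives π = (0.5185, 0.4815).
So the stationary probability of Casual is 0.5185.

0.5185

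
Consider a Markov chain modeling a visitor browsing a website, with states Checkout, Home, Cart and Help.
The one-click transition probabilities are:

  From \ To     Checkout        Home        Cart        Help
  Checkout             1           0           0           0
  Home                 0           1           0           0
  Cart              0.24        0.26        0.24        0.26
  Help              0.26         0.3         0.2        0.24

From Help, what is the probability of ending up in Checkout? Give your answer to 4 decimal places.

0.4673

Let h(s) be the probability of absorption at Checkout starting from transient state s. Then h(Checkout) = 1 and h(Home) = 0. By first-step analysis:
h(Cart) = 0.24·1 + 0.26·0 + 0.24·h(Cart) + 0.26·h(Help)
h(Help) = 0.26·1 + 0.3·0 + 0.2·h(Cart) + 0.24·h(Help)
Solving: h(Cart) = 0.4756, h(Help) = 0.4673.
Starting from Help, the probability is 0.4673.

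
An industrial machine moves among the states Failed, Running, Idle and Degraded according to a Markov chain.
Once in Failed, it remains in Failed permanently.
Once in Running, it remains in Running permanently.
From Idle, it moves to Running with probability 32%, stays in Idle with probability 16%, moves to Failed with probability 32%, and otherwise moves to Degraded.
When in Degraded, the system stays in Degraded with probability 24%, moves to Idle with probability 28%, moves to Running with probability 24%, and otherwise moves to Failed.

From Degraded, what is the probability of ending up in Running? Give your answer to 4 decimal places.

Let h(s) be the probability of absorption at Running starting from transient state s. Then h(Running) = 1 and h(Failed) = 0. By first-step analysis:
h(Idle) = 0.32·0 + 0.32·1 + 0.16·h(Idle) + 0.2·h(Degraded)
h(Degraded) = 0.24·0 + 0.24·1 + 0.28·h(Idle) + 0.24·h(Degraded)
Solving: h(Idle) = 0.5000, h(Degraded) = 0.5000.
Starting from Degraded, the probability is 0.5000.

0.5000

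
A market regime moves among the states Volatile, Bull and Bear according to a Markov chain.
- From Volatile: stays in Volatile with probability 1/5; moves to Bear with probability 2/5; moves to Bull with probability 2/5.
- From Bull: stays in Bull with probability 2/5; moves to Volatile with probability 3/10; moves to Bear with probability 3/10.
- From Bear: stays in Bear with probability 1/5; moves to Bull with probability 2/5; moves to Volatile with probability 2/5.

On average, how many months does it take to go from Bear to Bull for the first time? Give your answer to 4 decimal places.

Let t(s) be the expected number of months to first reach Bull from state s, with t(Bull) = 0. Conditioning on the first month:
t(Volatile) = 1 + 0.2·t(Volatile) + 0.4·t(Bear)
t(Bear) = 1 + 0.4·t(Volatile) + 0.2·t(Bear)
Solving: t(Volatile) = 2.5000, t(Bear) = 2.5000.
Expected months from Bear to Bull: 2.5000.

2.5000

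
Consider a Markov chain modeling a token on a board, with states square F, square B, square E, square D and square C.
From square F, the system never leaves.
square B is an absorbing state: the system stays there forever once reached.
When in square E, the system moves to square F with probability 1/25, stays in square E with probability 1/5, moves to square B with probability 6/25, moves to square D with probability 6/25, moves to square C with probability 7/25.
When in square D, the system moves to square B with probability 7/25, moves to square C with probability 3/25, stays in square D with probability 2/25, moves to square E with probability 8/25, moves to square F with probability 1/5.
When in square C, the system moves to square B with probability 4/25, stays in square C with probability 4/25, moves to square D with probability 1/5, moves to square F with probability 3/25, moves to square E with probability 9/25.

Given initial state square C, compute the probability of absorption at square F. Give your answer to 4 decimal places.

0.3487

Let h(s) be the probability of absorption at square F starting from transient state s. Then h(square F) = 1 and h(square B) = 0. By first-step analysis:
h(square E) = 0.04·1 + 0.24·0 + 0.2·h(square E) + 0.24·h(square D) + 0.28·h(square C)
h(square D) = 0.2·1 + 0.28·0 + 0.32·h(square E) + 0.08·h(square D) + 0.12·h(square C)
h(square C) = 0.12·1 + 0.16·0 + 0.36·h(square E) + 0.2·h(square D) + 0.16·h(square C)
Solving: h(square E) = 0.2801, h(square D) = 0.3603, h(square C) = 0.3487.
Starting from square C, the probability is 0.3487.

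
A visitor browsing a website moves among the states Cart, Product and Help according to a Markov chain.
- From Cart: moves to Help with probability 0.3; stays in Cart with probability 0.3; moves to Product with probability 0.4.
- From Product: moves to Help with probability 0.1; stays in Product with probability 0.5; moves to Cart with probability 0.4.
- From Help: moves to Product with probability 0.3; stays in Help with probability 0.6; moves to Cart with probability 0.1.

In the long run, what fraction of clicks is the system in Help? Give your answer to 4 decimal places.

Let the stationary distribution be π with π = πP and π_1 + π_2 + π_3 = 1.
π_1 = 0.3·π_1 + 0.4·π_2 + 0.1·π_3
π_2 = 0.4·π_1 + 0.5·π_2 + 0.3·π_3
Solving with the normalization constraint gives π = (0.2787, 0.4098, 0.3115).
So the stationary probability of Help is 0.3115.

0.3115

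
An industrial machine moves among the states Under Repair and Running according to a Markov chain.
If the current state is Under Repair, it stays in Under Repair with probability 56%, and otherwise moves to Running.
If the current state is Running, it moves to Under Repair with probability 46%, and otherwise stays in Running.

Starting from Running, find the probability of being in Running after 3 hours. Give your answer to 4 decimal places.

0.4894

Propagate the distribution vector 3 hours from Running.
After 0 hours: (0.0000, 1.0000)
After 1 hour: (0.4600, 0.5400)
After 2 hours: (0.5060, 0.4940)
After 3 hours: (0.5106, 0.4894)
P(in Running after 3 hours) = 0.4894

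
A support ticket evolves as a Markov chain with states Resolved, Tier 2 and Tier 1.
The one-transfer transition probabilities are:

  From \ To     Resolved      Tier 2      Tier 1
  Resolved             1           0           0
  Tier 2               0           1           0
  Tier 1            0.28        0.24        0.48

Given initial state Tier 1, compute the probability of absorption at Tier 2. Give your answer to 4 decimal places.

0.4615

Let h(s) be the probability of absorption at Tier 2 starting from transient state s. Then h(Tier 2) = 1 and h(Resolved) = 0. By first-step analysis:
h(Tier 1) = 0.28·0 + 0.24·1 + 0.48·h(Tier 1)
Solving: h(Tier 1) = 0.4615.
Starting from Tier 1, the probability is 0.4615.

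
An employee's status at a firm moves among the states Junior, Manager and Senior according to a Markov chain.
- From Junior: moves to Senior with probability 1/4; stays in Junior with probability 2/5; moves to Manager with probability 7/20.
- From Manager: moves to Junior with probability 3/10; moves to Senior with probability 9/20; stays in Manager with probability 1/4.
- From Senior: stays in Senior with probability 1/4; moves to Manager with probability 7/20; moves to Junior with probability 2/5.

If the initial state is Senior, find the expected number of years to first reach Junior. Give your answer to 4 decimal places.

Let t(s) be the expected number of years to first reach Junior from state s, with t(Junior) = 0. Conditioning on the first year:
t(Manager) = 1 + 0.25·t(Manager) + 0.45·t(Senior)
t(Senior) = 1 + 0.35·t(Manager) + 0.25·t(Senior)
Solving: t(Manager) = 2.9630, t(Senior) = 2.7160.
Expected years from Senior to Junior: 2.7160.

2.7160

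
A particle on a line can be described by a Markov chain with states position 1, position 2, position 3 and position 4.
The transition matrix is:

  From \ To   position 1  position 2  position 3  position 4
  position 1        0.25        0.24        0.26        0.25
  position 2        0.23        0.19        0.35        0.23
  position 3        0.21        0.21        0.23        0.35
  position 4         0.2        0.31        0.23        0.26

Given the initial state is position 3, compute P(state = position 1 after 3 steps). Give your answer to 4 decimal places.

0.2210

Propagate the distribution vector 3 steps from position 3.
After 0 steps: (0.0000, 0.0000, 1.0000, 0.0000)
After 1 step: (0.2100, 0.2100, 0.2300, 0.3500)
After 2 steps: (0.2191, 0.2471, 0.2615, 0.2723)
After 3 steps: (0.2210, 0.2389, 0.2662, 0.2739)
P(in position 1 after 3 steps) = 0.2210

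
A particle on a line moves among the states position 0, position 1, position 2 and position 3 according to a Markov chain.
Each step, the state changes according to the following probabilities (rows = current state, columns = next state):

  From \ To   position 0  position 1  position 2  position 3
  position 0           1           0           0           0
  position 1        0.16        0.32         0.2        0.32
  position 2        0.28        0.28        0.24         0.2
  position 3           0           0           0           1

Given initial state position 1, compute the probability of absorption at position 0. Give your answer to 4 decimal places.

0.3854

Let h(s) be the probability of absorption at position 0 starting from transient state s. Then h(position 0) = 1 and h(position 3) = 0. By first-step analysis:
h(position 1) = 0.16·1 + 0.32·h(position 1) + 0.2·h(position 2) + 0.32·0
h(position 2) = 0.28·1 + 0.28·h(position 1) + 0.24·h(position 2) + 0.2·0
Solving: h(position 1) = 0.3854, h(position 2) = 0.5104.
Starting from position 1, the probability is 0.3854.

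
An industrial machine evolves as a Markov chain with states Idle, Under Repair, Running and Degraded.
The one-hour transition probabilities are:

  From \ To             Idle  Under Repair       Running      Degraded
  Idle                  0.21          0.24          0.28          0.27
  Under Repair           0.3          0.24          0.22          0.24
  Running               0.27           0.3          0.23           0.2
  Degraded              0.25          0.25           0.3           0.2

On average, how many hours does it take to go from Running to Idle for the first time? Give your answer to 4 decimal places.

3.6500

Let t(s) be the expected number of hours to first reach Idle from state s, with t(Idle) = 0. Conditioning on the first hour:
t(Under Repair) = 1 + 0.24·t(Under Repair) + 0.22·t(Running) + 0.24·t(Degraded)
t(Running) = 1 + 0.3·t(Under Repair) + 0.23·t(Running) + 0.2·t(Degraded)
t(Degraded) = 1 + 0.25·t(Under Repair) + 0.3·t(Running) + 0.2·t(Degraded)
Solving: t(Under Repair) = 3.5496, t(Running) = 3.6500, t(Degraded) = 3.7280.
Expected hours from Running to Idle: 3.6500.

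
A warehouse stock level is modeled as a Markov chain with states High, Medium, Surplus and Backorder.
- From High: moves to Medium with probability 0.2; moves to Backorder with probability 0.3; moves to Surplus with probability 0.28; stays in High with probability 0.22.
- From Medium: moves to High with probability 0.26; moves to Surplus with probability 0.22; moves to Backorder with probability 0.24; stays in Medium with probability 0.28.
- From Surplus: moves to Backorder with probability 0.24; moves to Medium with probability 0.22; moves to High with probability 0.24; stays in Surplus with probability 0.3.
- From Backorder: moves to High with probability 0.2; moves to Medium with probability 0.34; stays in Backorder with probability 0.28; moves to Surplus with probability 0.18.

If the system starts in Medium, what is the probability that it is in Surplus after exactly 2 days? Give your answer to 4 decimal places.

Propagate the distribution vector 2 days from Medium.
After 0 days: (0.0000, 1.0000, 0.0000, 0.0000)
After 1 day: (0.2600, 0.2800, 0.2200, 0.2400)
After 2 days: (0.2308, 0.2604, 0.2436, 0.2652)
P(in Surplus after 2 days) = 0.2436

0.2436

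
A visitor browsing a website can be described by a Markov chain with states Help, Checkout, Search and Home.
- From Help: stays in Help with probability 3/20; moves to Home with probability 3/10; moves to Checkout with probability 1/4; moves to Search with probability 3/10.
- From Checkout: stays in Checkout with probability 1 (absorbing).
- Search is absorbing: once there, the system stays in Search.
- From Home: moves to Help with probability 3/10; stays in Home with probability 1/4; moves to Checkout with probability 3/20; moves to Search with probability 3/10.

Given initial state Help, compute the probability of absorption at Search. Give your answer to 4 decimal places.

0.5753

Let h(s) be the probability of absorption at Search starting from transient state s. Then h(Search) = 1 and h(Checkout) = 0. By first-step analysis:
h(Help) = 0.15·h(Help) + 0.25·0 + 0.3·1 + 0.3·h(Home)
h(Home) = 0.3·h(Help) + 0.15·0 + 0.3·1 + 0.25·h(Home)
Solving: h(Help) = 0.5753, h(Home) = 0.6301.
Starting from Help, the probability is 0.5753.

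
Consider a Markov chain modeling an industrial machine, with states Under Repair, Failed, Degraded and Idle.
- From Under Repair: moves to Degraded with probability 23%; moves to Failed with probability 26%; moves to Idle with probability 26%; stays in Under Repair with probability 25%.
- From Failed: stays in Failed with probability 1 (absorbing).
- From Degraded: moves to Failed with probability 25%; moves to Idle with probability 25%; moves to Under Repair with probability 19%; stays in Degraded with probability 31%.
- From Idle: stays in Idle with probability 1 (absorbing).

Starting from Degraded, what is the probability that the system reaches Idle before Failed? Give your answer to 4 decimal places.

Let h(s) be the probability of absorption at Idle starting from transient state s. Then h(Idle) = 1 and h(Failed) = 0. By first-step analysis:
h(Under Repair) = 0.25·h(Under Repair) + 0.26·0 + 0.23·h(Degraded) + 0.26·1
h(Degraded) = 0.19·h(Under Repair) + 0.25·0 + 0.31·h(Degraded) + 0.25·1
Solving: h(Under Repair) = 0.5000, h(Degraded) = 0.5000.
Starting from Degraded, the probability is 0.5000.

0.5000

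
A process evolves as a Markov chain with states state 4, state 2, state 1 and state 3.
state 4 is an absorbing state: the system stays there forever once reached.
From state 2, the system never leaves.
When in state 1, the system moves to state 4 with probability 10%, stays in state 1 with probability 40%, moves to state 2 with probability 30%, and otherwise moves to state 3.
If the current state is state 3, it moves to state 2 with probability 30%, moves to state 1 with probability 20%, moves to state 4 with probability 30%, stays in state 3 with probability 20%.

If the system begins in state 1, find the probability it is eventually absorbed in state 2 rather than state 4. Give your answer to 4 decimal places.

0.6818

Let h(s) be the probability of absorption at state 2 starting from transient state s. Then h(state 2) = 1 and h(state 4) = 0. By first-step analysis:
h(state 1) = 0.1·0 + 0.3·1 + 0.4·h(state 1) + 0.2·h(state 3)
h(state 3) = 0.3·0 + 0.3·1 + 0.2·h(state 1) + 0.2·h(state 3)
Solving: h(state 1) = 0.6818, h(state 3) = 0.5455.
Starting from state 1, the probability is 0.6818.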